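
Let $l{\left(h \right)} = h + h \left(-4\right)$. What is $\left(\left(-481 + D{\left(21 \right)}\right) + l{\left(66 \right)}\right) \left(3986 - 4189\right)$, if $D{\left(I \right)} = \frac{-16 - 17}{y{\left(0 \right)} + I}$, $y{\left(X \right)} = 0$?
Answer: $138156$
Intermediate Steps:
$l{\left(h \right)} = - 3 h$ ($l{\left(h \right)} = h - 4 h = - 3 h$)
$D{\left(I \right)} = - \frac{33}{I}$ ($D{\left(I \right)} = \frac{-16 - 17}{0 + I} = - \frac{33}{I}$)
$\left(\left(-481 + D{\left(21 \right)}\right) + l{\left(66 \right)}\right) \left(3986 - 4189\right) = \left(\left(-481 - \frac{33}{21}\right) - 198\right) \left(3986 - 4189\right) = \left(\left(-481 - \frac{11}{7}\right) - 198\right) \left(-203\right) = \left(- \frac{3378}{7} - 198\right) \left(-203\right) = \left(- \frac{4764}{7}\right) \left(-203\right) = 138156$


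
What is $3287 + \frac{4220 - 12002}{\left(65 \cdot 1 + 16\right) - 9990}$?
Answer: $\frac{10859555}{3303} \approx 3287.8$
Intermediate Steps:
$3287 + \frac{4220 - 12002}{\left(65 \cdot 1 + 16\right) - 9990} = 3287 - \frac{7782}{\left(65 + 16\right) - 9990} = 3287 - \frac{7782}{81 - 9990} = 3287 - \frac{7782}{-9909} = 3287 - - \frac{2594}{3303} = 3287 + \frac{2594}{3303} = \frac{10859555}{3303}$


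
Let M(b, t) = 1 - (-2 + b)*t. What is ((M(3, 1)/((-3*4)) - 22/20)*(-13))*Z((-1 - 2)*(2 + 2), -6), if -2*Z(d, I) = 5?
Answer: -143/4 ≈ -35.750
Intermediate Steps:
Z(d, I) = -5/2 (Z(d, I) = -½*5 = -5/2)
M(b, t) = 1 - t*(-2 + b)
((M(3, 1)/((-3*4)) - 22/20)*(-13))*Z((-1 - 2)*(2 + 2), -6) = (((1 + 2*1 - 1*3*1)/((-3*4)) - 22/20)*(-13))*(-5/2) = (((1 + 2 - 3)/(-12) - 22*1/20)*(-13))*(-5/2) = ((0*(-1/12) - 11/10)*(-13))*(-5/2) = ((0 - 11/10)*(-13))*(-5/2) = -11/10*(-13)*(-5/2) = (143/10)*(-5/2) = -143/4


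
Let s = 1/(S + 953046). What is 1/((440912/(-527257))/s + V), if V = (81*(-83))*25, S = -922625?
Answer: -527257/102031704227 ≈ -5.1676e-6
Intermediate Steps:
V = -168075 (V = -6723*25 = -168075)
s = 1/30421 (s = 1/(-922625 + 953046) = 1/30421 ≈ 3.2872e-5)
1/((440912/(-527257))/s + V) = 1/((440912/(-527257))/(1/30421) - 168075) = 1/((440912*(-1/527257))*30421 - 168075) = 1/(-440912/527257*30421 - 168075) = 1/(-13412983952/527257 - 168075) = 1/(-102031704227/527257) = -527257/102031704227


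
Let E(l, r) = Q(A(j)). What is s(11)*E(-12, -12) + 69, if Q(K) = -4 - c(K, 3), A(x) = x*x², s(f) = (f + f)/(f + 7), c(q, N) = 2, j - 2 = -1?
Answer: 185/3 ≈ 61.667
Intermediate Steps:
j = 1 (j = 2 - 1 = 1)
s(f) = 2*f/(7 + f) (s(f) = (2*f)/(7 + f) = 2*f/(7 + f))
A(x) = x³
Q(K) = -6 (Q(K) = -4 - 1*2 = -4 - 2 = -6)
E(l, r) = -6
s(11)*E(-12, -12) + 69 = (2*11/(7 + 11))*(-6) + 69 = (2*11/18)*(-6) + 69 = (2*11*(1/18))*(-6) + 69 = (11/9)*(-6) + 69 = -22/3 + 69 = 185/3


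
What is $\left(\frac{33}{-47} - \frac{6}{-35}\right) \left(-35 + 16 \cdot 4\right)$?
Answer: $- \frac{25317}{1645} \approx -15.39$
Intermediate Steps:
$\left(\frac{33}{-47} - \frac{6}{-35}\right) \left(-35 + 16 \cdot 4\right) = \left(33 \left(- \frac{1}{47}\right) - - \frac{6}{35}\right) \left(-35 + 64\right) = \left(- \frac{33}{47} + \frac{6}{35}\right) 29 = \left(- \frac{873}{1645}\right) 29 = - \frac{25317}{1645}$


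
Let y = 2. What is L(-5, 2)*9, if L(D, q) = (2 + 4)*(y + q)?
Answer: 216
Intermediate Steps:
L(D, q) = 12 + 6*q (L(D, q) = (2 + 4)*(2 + q) = 6*(2 + q) = 12 + 6*q)
L(-5, 2)*9 = (12 + 6*2)*9 = (12 + 12)*9 = 24*9 = 216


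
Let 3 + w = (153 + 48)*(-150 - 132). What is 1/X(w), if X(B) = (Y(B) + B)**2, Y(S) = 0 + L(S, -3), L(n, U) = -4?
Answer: 1/3213642721 ≈ 3.1117e-10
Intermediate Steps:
w = -56685 (w = -3 + (153 + 48)*(-150 - 132) = -3 + 201*(-282) = -3 - 56682 = -56685)
Y(S) = -4 (Y(S) = 0 - 4 = -4)
X(B) = (-4 + B)**2
1/X(w) = 1/((-4 - 56685)**2) = 1/((-56689)**2) = 1/3213642721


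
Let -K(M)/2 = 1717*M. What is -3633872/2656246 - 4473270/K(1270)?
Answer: -198293217227/579218346514 ≈ -0.34235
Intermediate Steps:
K(M) = -3434*M
-3633872/2656246 - 4473270/K(1270) = -3633872/2656246 - 4473270/((-3434*1270)) = -3633872*1/2656246 - 4473270/(-4361180) = -1816936/1328123 - 4473270*(-1/4361180) = -1816936/1328123 + 447327/436118 = -198293217227/579218346514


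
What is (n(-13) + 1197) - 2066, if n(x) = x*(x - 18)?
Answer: -466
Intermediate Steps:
n(x) = x*(-18 + x)
(n(-13) + 1197) - 2066 = (-13*(-18 - 13) + 1197) - 2066 = (-13*(-31) + 1197) - 2066 = (403 + 1197) - 2066 = 1600 - 2066 = -466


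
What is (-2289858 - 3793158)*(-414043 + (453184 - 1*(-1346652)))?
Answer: -8429800991688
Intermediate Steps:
(-2289858 - 3793158)*(-414043 + (453184 - 1*(-1346652))) = -6083016*(-414043 + (453184 + 1346652)) = -6083016*(-414043 + 1799836) = -6083016*1385793 = -8429800991688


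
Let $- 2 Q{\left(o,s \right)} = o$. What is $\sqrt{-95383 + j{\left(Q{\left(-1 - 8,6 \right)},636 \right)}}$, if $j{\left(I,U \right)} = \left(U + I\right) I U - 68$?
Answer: $2 \sqrt{434415} \approx 1318.2$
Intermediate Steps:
$Q{\left(o,s \right)} = - \frac{o}{2}$
$j{\left(I,U \right)} = -68 + I U \left(I + U\right)$ ($j{\left(I,U \right)} = \left(I + U\right) I U - 68 = I \left(I + U\right) U - 68 = I U \left(I + U\right) - 68 = -68 + I U \left(I + U\right)$)
$\sqrt{-95383 + j{\left(Q{\left(-1 - 8,6 \right)},636 \right)}} = \sqrt{-95383 + \left(-68 + - \frac{-1 - 8}{2} \cdot 636^{2} + 636 \left(- \frac{-1 - 8}{2}\right)^{2}\right)} = \sqrt{-95383 + \left(-68 + \left(- \frac{1}{2}\right) \left(-9\right) 404496 + 636 \left(\left(- \frac{1}{2}\right) \left(-9\right)\right)^{2}\right)} = \sqrt{-95383 + \left(-68 + \frac{9}{2} \cdot 404496 + 636 \left(\frac{9}{2}\right)^{2}\right)} = \sqrt{-95383 + \left(-68 + 1820232 + 636 \cdot \frac{81}{4}\right)} = \sqrt{-95383 + \left(-68 + 1820232 + 12879\right)} = \sqrt{-95383 + 1833043} = \sqrt{1737660} = 2 \sqrt{434415}$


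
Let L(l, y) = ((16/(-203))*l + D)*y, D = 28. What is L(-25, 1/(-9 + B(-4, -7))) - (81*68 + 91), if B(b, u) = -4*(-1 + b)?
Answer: -12496483/2233 ≈ -5596.3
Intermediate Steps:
B(b, u) = 4 - 4*b
L(l, y) = y*(28 - 16*l/203) (L(l, y) = ((16/(-203))*l + 28)*y = ((16*(-1/203))*l + 28)*y = (-16*l/203 + 28)*y = (28 - 16*l/203)*y = y*(28 - 16*l/203))
L(-25, 1/(-9 + B(-4, -7))) - (81*68 + 91) = 4*(1421 - 4*(-25))/(203*(-9 + (4 - 4*(-4)))) - (81*68 + 91) = 4*(1421 + 100)/(203*(-9 + (4 + 16))) - (5508 + 91) = (4/203)*1521/(-9 + 20) - 1*5599 = (4/203)*1521/11 - 5599 = (4/203)*(1/11)*1521 - 5599 = 6084/2233 - 5599 = -12496483/2233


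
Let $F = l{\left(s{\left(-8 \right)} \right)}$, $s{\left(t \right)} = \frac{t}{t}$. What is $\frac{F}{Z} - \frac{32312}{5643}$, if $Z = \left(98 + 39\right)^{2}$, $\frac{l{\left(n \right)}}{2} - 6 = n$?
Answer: $- \frac{606384926}{105913467} \approx -5.7253$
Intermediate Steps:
$s{\left(t \right)} = 1$
$l{\left(n \right)} = 12 + 2 n$
$F = 14$ ($F = 12 + 2 \cdot 1 = 12 + 2 = 14$)
$Z = 18769$ ($Z = 137^{2} = 18769$)
$\frac{F}{Z} - \frac{32312}{5643} = \frac{14}{18769} - \frac{32312}{5643} = - \frac{606384926}{105913467}$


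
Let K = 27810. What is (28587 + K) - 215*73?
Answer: 40702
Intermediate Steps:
(28587 + K) - 215*73 = (28587 + 27810) - 215*73 = 56397 - 15695 = 40702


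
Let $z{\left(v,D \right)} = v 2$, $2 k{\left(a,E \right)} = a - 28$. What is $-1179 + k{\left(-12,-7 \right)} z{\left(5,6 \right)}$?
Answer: $-1379$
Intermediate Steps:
$k{\left(a,E \right)} = -14 + \frac{a}{2}$ ($k{\left(a,E \right)} = \frac{a - 28}{2} = \frac{-28 + a}{2} = -14 + \frac{a}{2}$)
$z{\left(v,D \right)} = 2 v$
$-1179 + k{\left(-12,-7 \right)} z{\left(5,6 \right)} = -1179 + \left(-14 + \frac{1}{2} \left(-12\right)\right) 2 \cdot 5 = -1179 + \left(-14 - 6\right) 10 = -1179 - 200 = -1379$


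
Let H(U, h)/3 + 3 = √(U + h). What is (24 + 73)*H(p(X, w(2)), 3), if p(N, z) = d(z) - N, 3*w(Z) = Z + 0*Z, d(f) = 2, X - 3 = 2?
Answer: -873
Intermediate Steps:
X = 5 (X = 3 + 2 = 5)
w(Z) = Z/3 (w(Z) = (Z + 0*Z)/3 = (Z + 0)/3 = Z/3)
p(N, z) = 2 - N
H(U, h) = -9 + 3*√(U + h)
(24 + 73)*H(p(X, w(2)), 3) = (24 + 73)*(-9 + 3*√((2 - 1*5) + 3)) = 97*(-9 + 3*√((2 - 5) + 3)) = 97*(-9 + 3*√(-3 + 3)) = 97*(-9 + 3*√0) = 97*(-9 + 3*0) = 97*(-9 + 0) = 97*(-9) = -873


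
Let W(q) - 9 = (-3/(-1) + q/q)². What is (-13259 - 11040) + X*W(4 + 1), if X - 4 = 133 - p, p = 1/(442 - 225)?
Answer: -4529683/217 ≈ -20874.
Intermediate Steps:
p = 1/217 ≈ 0.0046083
W(q) = 25 (W(q) = 9 + (-3/(-1) + q/q)² = 9 + (-3*(-1) + 1)² = 9 + (3 + 1)² = 9 + 4² = 9 + 16 = 25)
X = 29728/217 (X = 4 + (133 - 1*1/217) = 4 + (133 - 1/217) = 4 + 28860/217 = 29728/217 ≈ 137.00)
(-13259 - 11040) + X*W(4 + 1) = (-13259 - 11040) + (29728/217)*25 = -24299 + 743200/217 = -4529683/217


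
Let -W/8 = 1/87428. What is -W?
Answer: 2/21857 ≈ 9.1504e-5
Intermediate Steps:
W = -2/21857 (W = -8/87428 = -8*1/87428 = -2/21857 ≈ -9.1504e-5)
-W = -1*(-2/21857) = 2/21857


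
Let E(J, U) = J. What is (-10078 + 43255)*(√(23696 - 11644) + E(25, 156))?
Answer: 829425 + 66354*√3013 ≈ 4.4716e+6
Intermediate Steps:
(-10078 + 43255)*(√(23696 - 11644) + E(25, 156)) = (-10078 + 43255)*(√(23696 - 11644) + 25) = 33177*(√12052 + 25) = 33177*(2*√3013 + 25) = 33177*(25 + 2*√3013) = 829425 + 66354*√3013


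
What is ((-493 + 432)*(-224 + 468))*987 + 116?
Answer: -14690392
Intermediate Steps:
((-493 + 432)*(-224 + 468))*987 + 116 = -61*244*987 + 116 = -14884*987 + 116 = -14690508 + 116 = -14690392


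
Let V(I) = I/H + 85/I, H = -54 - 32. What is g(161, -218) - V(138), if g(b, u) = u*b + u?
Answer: -209559277/5934 ≈ -35315.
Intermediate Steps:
H = -86
g(b, u) = u + b*u (g(b, u) = b*u + u = u + b*u)
V(I) = 85/I - I/86 (V(I) = I/(-86) + 85/I = I*(-1/86) + 85/I = -I/86 + 85/I = 85/I - I/86)
g(161, -218) - V(138) = -218*(1 + 161) - (85/138 - 1/86*138) = -218*162 - (85*(1/138) - 69/43) = -35316 - (85/138 - 69/43) = -35316 - 1*(-5867/5934) = -35316 + 5867/5934 = -209559277/5934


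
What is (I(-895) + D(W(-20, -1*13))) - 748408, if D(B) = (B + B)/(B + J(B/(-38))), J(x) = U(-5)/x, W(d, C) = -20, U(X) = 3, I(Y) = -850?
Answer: -107143494/143 ≈ -7.4926e+5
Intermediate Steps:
J(x) = 3/x
D(B) = 2*B/(B - 114/B) (D(B) = (B + B)/(B + 3/((B/(-38)))) = (2*B)/(B + 3/((B*(-1/38)))) = (2*B)/(B + 3/((-B/38))) = (2*B)/(B + 3*(-38/B)) = (2*B)/(B - 114/B) = 2*B/(B - 114/B))
(I(-895) + D(W(-20, -1*13))) - 748408 = (-850 + 2*(-20)²/(-114 + (-20)²)) - 748408 = (-850 + 2*400/(-114 + 400)) - 748408 = (-850 + 2*400/286) - 748408 = (-850 + 2*400*(1/286)) - 748408 = (-850 + 400/143) - 748408 = -121150/143 - 748408 = -107143494/143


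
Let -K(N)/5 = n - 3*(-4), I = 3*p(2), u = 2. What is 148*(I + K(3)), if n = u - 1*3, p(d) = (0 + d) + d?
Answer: -6364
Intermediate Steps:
p(d) = 2*d (p(d) = d + d = 2*d)
n = -1 (n = 2 - 1*3 = 2 - 3 = -1)
I = 12 (I = 3*(2*2) = 3*4 = 12)
K(N) = -55 (K(N) = -5*(-1 - 3*(-4)) = -5*(-1 - 1*(-12)) = -5*(-1 + 12) = -5*11 = -55)
148*(I + K(3)) = 148*(12 - 55) = 148*(-43) = -6364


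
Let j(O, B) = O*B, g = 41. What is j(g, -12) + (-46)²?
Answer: 1624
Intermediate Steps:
j(O, B) = B*O
j(g, -12) + (-46)² = -12*41 + (-46)² = -492 + 2116 = 1624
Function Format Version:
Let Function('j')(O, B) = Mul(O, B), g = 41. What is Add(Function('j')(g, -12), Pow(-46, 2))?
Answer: 1624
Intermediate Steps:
Function('j')(O, B) = Mul(B, O)
Add(Function('j')(g, -12), Pow(-46, 2)) = Add(Mul(-12, 41), Pow(-46, 2)) = Add(-492, 2116) = 1624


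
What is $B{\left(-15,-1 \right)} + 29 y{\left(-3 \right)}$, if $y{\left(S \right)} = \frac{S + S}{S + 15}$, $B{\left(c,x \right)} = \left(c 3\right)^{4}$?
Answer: $\frac{8201221}{2} \approx 4.1006 \cdot 10^{6}$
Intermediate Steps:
$B{\left(c,x \right)} = 81 c^{4}$ ($B{\left(c,x \right)} = \left(3 c\right)^{4} = 81 c^{4}$)
$y{\left(S \right)} = \frac{2 S}{15 + S}$
$B{\left(-15,-1 \right)} + 29 y{\left(-3 \right)} = 81 \left(-15\right)^{4} + 29 \cdot 2 \left(-3\right) \frac{1}{15 - 3} = 81 \cdot 50625 + 29 \cdot 2 \left(-3\right) \frac{1}{12} = 4100625 + 29 \cdot 2 \left(-3\right) \frac{1}{12} = 4100625 + 29 \left(- \frac{1}{2}\right) = 4100625 - \frac{29}{2} = \frac{8201221}{2}$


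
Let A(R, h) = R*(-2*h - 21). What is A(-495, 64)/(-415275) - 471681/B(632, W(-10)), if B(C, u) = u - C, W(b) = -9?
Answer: 13055336688/17746085 ≈ 735.67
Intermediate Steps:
A(R, h) = R*(-21 - 2*h)
A(-495, 64)/(-415275) - 471681/B(632, W(-10)) = -1*(-495)*(21 + 2*64)/(-415275) - 471681/(-9 - 1*632) = -1*(-495)*(21 + 128)*(-1/415275) - 471681/(-9 - 632) = -1*(-495)*149*(-1/415275) - 471681/(-641) = 73755*(-1/415275) - 471681*(-1/641) = -4917/27685 + 471681/641 = 13055336688/17746085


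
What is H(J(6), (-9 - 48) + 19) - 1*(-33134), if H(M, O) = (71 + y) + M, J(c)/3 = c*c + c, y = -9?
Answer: 33322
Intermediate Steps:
J(c) = 3*c + 3*c**2 (J(c) = 3*(c*c + c) = 3*(c**2 + c) = 3*(c + c**2) = 3*c + 3*c**2)
H(M, O) = 62 + M (H(M, O) = (71 - 9) + M = 62 + M)
H(J(6), (-9 - 48) + 19) - 1*(-33134) = (62 + 3*6*(1 + 6)) - 1*(-33134) = (62 + 3*6*7) + 33134 = (62 + 126) + 33134 = 188 + 33134 = 33322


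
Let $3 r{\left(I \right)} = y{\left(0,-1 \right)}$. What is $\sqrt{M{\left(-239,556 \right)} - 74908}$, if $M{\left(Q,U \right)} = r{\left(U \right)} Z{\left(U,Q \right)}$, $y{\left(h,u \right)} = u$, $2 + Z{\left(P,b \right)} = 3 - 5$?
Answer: $\frac{212 i \sqrt{15}}{3} \approx 273.69 i$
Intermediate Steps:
$Z{\left(P,b \right)} = -4$ ($Z{\left(P,b \right)} = -2 + \left(3 - 5\right) = -2 - 2 = -4$)
$r{\left(I \right)} = - \frac{1}{3}$ ($r{\left(I \right)} = \frac{1}{3} \left(-1\right) = - \frac{1}{3}$)
$M{\left(Q,U \right)} = \frac{4}{3}$ ($M{\left(Q,U \right)} = \left(- \frac{1}{3}\right) \left(-4\right) = \frac{4}{3}$)
$\sqrt{M{\left(-239,556 \right)} - 74908} = \sqrt{\frac{4}{3} - 74908} = \sqrt{- \frac{224720}{3}} = \frac{212 i \sqrt{15}}{3}$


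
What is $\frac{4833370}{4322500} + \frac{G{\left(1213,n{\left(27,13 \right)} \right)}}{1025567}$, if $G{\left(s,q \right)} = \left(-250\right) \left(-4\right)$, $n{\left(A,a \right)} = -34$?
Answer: $\frac{496126727079}{443301335750} \approx 1.1192$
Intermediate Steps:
$G{\left(s,q \right)} = 1000$
$\frac{4833370}{4322500} + \frac{G{\left(1213,n{\left(27,13 \right)} \right)}}{1025567} = \frac{4833370}{4322500} + \frac{1000}{1025567} = 4833370 \cdot \frac{1}{4322500} + 1000 \cdot \frac{1}{1025567} = \frac{483337}{432250} + \frac{1000}{1025567} = \frac{496126727079}{443301335750}$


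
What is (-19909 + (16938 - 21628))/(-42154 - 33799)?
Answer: 24599/75953 ≈ 0.32387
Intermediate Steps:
(-19909 + (16938 - 21628))/(-42154 - 33799) = (-19909 - 4690)/(-75953) = -24599*(-1/75953) = 24599/75953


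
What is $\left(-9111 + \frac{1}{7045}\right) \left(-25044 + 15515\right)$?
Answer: $\frac{611637865826}{7045} \approx 8.6819 \cdot 10^{7}$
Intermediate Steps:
$\left(-9111 + \frac{1}{7045}\right) \left(-25044 + 15515\right) = \left(-9111 + \frac{1}{7045}\right) \left(-9529\right) = \left(- \frac{64186994}{7045}\right) \left(-9529\right) = \frac{611637865826}{7045}$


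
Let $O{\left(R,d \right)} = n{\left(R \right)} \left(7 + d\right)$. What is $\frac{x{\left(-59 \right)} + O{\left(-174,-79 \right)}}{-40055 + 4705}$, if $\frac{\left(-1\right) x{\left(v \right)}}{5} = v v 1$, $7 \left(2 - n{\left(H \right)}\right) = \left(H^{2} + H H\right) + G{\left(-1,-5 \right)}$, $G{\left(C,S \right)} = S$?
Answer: $- \frac{4236541}{247450} \approx -17.121$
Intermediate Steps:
$n{\left(H \right)} = \frac{19}{7} - \frac{2 H^{2}}{7}$ ($n{\left(H \right)} = 2 - \frac{\left(H^{2} + H H\right) - 5}{7} = 2 - \frac{\left(H^{2} + H^{2}\right) - 5}{7} = 2 - \frac{2 H^{2} - 5}{7} = 2 - \frac{-5 + 2 H^{2}}{7} = 2 - \left(- \frac{5}{7} + \frac{2 H^{2}}{7}\right) = \frac{19}{7} - \frac{2 H^{2}}{7}$)
$x{\left(v \right)} = - 5 v^{2}$ ($x{\left(v \right)} = - 5 v v 1 = - 5 v^{2} \cdot 1 = - 5 v^{2}$)
$O{\left(R,d \right)} = \left(7 + d\right) \left(\frac{19}{7} - \frac{2 R^{2}}{7}\right)$ ($O{\left(R,d \right)} = \left(\frac{19}{7} - \frac{2 R^{2}}{7}\right) \left(7 + d\right) = \left(7 + d\right) \left(\frac{19}{7} - \frac{2 R^{2}}{7}\right)$)
$\frac{x{\left(-59 \right)} + O{\left(-174,-79 \right)}}{-40055 + 4705} = \frac{- 5 \left(-59\right)^{2} - \frac{\left(-19 + 2 \left(-174\right)^{2}\right) \left(7 - 79\right)}{7}}{-40055 + 4705} = \frac{\left(-5\right) 3481 - \frac{1}{7} \left(-19 + 2 \cdot 30276\right) \left(-72\right)}{-35350} = \left(-17405 - \frac{1}{7} \left(-19 + 60552\right) \left(-72\right)\right) \left(- \frac{1}{35350}\right) = \left(-17405 - \frac{60533}{7} \left(-72\right)\right) \left(- \frac{1}{35350}\right) = \left(-17405 + \frac{4358376}{7}\right) \left(- \frac{1}{35350}\right) = \frac{4236541}{7} \left(- \frac{1}{35350}\right) = - \frac{4236541}{247450}$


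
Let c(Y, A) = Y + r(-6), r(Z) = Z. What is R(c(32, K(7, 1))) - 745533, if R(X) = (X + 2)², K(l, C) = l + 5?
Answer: -744749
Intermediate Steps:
K(l, C) = 5 + l
c(Y, A) = -6 + Y (c(Y, A) = Y - 6 = -6 + Y)
R(X) = (2 + X)²
R(c(32, K(7, 1))) - 745533 = (2 + (-6 + 32))² - 745533 = (2 + 26)² - 745533 = 28² - 745533 = 784 - 745533 = -744749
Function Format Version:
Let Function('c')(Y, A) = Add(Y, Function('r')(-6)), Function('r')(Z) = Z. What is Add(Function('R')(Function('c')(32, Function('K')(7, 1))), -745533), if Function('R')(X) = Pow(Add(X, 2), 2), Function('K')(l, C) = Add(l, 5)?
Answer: -744749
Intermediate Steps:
Function('K')(l, C) = Add(5, l)
Function('c')(Y, A) = Add(-6, Y) (Function('c')(Y, A) = Add(Y, -6) = Add(-6, Y))
Function('R')(X) = Pow(Add(2, X), 2)
Add(Function('R')(Function('c')(32, Function('K')(7, 1))), -745533) = Add(Pow(Add(2, Add(-6, 32)), 2), -745533) = Add(Pow(Add(2, 26), 2), -745533) = Add(Pow(28, 2), -745533) = Add(784, -745533) = -744749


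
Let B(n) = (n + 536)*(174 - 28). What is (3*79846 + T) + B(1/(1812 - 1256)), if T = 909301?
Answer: 341132483/278 ≈ 1.2271e+6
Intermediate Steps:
B(n) = 78256 + 146*n (B(n) = (536 + n)*146 = 78256 + 146*n)
(3*79846 + T) + B(1/(1812 - 1256)) = (3*79846 + 909301) + (78256 + 146/(1812 - 1256)) = (239538 + 909301) + (78256 + 146/556) = 1148839 + (78256 + 146*(1/556)) = 1148839 + (78256 + 73/278) = 1148839 + 21755241/278 = 341132483/278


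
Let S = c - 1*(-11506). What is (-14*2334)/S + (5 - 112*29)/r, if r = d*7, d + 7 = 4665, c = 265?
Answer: -1103607009/383805226 ≈ -2.8754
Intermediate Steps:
d = 4658 (d = -7 + 4665 = 4658)
S = 11771 (S = 265 - 1*(-11506) = 265 + 11506 = 11771)
r = 32606 (r = 4658*7 = 32606)
(-14*2334)/S + (5 - 112*29)/r = -14*2334/11771 + (5 - 112*29)/32606 = -32676*1/11771 + (5 - 3248)*(1/32606) = -32676/11771 - 3243*1/32606 = -32676/11771 - 3243/32606 = -1103607009/383805226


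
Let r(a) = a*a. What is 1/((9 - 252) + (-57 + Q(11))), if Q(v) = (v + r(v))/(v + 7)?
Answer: -3/878 ≈ -0.0034169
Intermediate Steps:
r(a) = a²
Q(v) = (v + v²)/(7 + v) (Q(v) = (v + v²)/(v + 7) = (v + v²)/(7 + v))
1/((9 - 252) + (-57 + Q(11))) = 1/((9 - 252) + (-57 + 11*(1 + 11)/(7 + 11))) = 1/(-243 + (-57 + 11*12/18)) = 1/(-243 + (-57 + 11*(1/18)*12)) = 1/(-243 + (-57 + 22/3)) = 1/(-243 - 149/3) = 1/(-878/3) = -3/878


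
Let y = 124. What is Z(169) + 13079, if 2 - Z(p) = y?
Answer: 12957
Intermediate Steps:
Z(p) = -122 (Z(p) = 2 - 1*124 = 2 - 124 = -122)
Z(169) + 13079 = -122 + 13079 = 12957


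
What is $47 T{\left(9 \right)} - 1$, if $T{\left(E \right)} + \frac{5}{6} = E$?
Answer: $\frac{2297}{6} \approx 382.83$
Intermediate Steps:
$T{\left(E \right)} = - \frac{5}{6} + E$
$47 T{\left(9 \right)} - 1 = 47 \left(- \frac{5}{6} + 9\right) - 1 = 47 \cdot \frac{49}{6} - 1 = \frac{2303}{6} - 1 = \frac{2297}{6}$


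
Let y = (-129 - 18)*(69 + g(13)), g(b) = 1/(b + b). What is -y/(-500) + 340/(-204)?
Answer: -171319/7800 ≈ -21.964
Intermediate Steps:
g(b) = 1/(2*b)
y = -263865/26 (y = (-129 - 18)*(69 + (½)/13) = -147*(69 + (½)*(1/13)) = -147*(69 + 1/26) = -147*1795/26 = -263865/26 ≈ -10149.)
-y/(-500) + 340/(-204) = -1*(-263865/26)/(-500) + 340/(-204) = (263865/26)*(-1/500) + 340*(-1/204) = -52773/2600 - 5/3 = -171319/7800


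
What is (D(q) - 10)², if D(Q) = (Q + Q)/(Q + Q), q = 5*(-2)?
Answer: 81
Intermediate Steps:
q = -10
D(Q) = 1 (D(Q) = (2*Q)/((2*Q)) = (2*Q)*(1/(2*Q)) = 1)
(D(q) - 10)² = (1 - 10)² = (-9)² = 81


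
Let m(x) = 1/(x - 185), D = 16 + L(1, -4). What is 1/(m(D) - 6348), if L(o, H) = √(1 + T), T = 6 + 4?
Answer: -181235569/1150484464825 + √11/1150484464825 ≈ -0.00015753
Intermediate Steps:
T = 10
L(o, H) = √11 (L(o, H) = √(1 + 10) = √11)
D = 16 + √11 ≈ 19.317
m(x) = 1/(-185 + x)
1/(m(D) - 6348) = 1/(1/(-185 + (16 + √11)) - 6348) = 1/(1/(-169 + √11) - 6348) = 1/(-6348 + 1/(-169 + √11))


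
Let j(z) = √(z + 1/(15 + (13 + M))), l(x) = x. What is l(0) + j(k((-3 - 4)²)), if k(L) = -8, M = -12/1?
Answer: I*√127/4 ≈ 2.8174*I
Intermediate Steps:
M = -12 (M = -12*1 = -12)
j(z) = √(1/16 + z) (j(z) = √(z + 1/(15 + (13 - 12))) = √(z + 1/(15 + 1)) = √(z + 1/16) = √(1/16 + z))
l(0) + j(k((-3 - 4)²)) = 0 + √(1 + 16*(-8))/4 = 0 + √(1 - 128)/4 = 0 + √(-127)/4 = 0 + (I*√127)/4 = 0 + I*√127/4 = I*√127/4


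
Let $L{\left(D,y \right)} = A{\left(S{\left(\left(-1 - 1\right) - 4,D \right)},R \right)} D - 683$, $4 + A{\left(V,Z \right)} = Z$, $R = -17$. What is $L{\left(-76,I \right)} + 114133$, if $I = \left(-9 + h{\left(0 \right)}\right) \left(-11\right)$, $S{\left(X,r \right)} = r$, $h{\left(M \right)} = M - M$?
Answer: $115046$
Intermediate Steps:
$h{\left(M \right)} = 0$
$A{\left(V,Z \right)} = -4 + Z$
$I = 99$ ($I = \left(-9 + 0\right) \left(-11\right) = \left(-9\right) \left(-11\right) = 99$)
$L{\left(D,y \right)} = -683 - 21 D$ ($L{\left(D,y \right)} = \left(-4 - 17\right) D - 683 = - 21 D - 683 = -683 - 21 D$)
$L{\left(-76,I \right)} + 114133 = \left(-683 - -1596\right) + 114133 = \left(-683 + 1596\right) + 114133 = 913 + 114133 = 115046$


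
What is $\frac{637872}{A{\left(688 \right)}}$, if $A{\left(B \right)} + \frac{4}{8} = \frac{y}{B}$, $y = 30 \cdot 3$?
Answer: $- \frac{219427968}{127} \approx -1.7278 \cdot 10^{6}$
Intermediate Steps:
$y = 90$
$A{\left(B \right)} = - \frac{1}{2} + \frac{90}{B}$
$\frac{637872}{A{\left(688 \right)}} = \frac{637872}{\frac{1}{2} \cdot \frac{1}{688} \left(180 - 688\right)} = \frac{637872}{\frac{1}{2} \cdot \frac{1}{688} \left(-508\right)} = \frac{637872}{- \frac{127}{344}} = 637872 \left(- \frac{344}{127}\right) = - \frac{219427968}{127}$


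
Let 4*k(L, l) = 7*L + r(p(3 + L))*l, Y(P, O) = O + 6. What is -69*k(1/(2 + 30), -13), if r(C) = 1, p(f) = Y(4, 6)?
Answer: 28221/128 ≈ 220.48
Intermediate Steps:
Y(P, O) = 6 + O
p(f) = 12 (p(f) = 6 + 6 = 12)
k(L, l) = l/4 + 7*L/4 (k(L, l) = (7*L + 1*l)/4 = (7*L + l)/4 = (l + 7*L)/4 = l/4 + 7*L/4)
-69*k(1/(2 + 30), -13) = -69*((¼)*(-13) + 7/(4*(2 + 30))) = -69*(-13/4 + (7/4)/32) = -69*(-13/4 + (7/4)*(1/32)) = -69*(-13/4 + 7/128) = -69*(-409/128) = 28221/128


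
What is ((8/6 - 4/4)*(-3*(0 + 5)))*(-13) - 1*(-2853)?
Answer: 2918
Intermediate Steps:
((8/6 - 4/4)*(-3*(0 + 5)))*(-13) - 1*(-2853) = ((8*(1/6) - 4*1/4)*(-3*5))*(-13) + 2853 = ((4/3 - 1)*(-15))*(-13) + 2853 = ((1/3)*(-15))*(-13) + 2853 = -5*(-13) + 2853 = 65 + 2853 = 2918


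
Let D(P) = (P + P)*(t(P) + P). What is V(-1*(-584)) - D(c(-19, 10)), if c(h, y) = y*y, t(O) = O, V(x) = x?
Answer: -39416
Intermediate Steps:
c(h, y) = y**2
D(P) = 4*P**2 (D(P) = (P + P)*(P + P) = (2*P)*(2*P) = 4*P**2)
V(-1*(-584)) - D(c(-19, 10)) = -1*(-584) - 4*(10**2)**2 = 584 - 4*100**2 = 584 - 4*10000 = 584 - 1*40000 = 584 - 40000 = -39416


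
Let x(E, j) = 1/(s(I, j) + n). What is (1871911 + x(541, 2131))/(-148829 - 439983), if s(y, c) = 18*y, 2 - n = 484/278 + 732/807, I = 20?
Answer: -25151984602399/7911588924736 ≈ -3.1791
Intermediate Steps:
n = -24232/37391 (n = 2 - (484/278 + 732/807) = 2 - (484*(1/278) + 732*(1/807)) = 2 - (242/139 + 244/269) = 2 - 1*99014/37391 = 2 - 99014/37391 = -24232/37391 ≈ -0.64807)
x(E, j) = 37391/13436528 (x(E, j) = 1/(18*20 - 24232/37391) = 1/(360 - 24232/37391) = 1/(13436528/37391) = 37391/13436528)
(1871911 + x(541, 2131))/(-148829 - 439983) = (1871911 + 37391/13436528)/(-148829 - 439983) = (25151984602399/13436528)/(-588812) = (25151984602399/13436528)*(-1/588812) = -25151984602399/7911588924736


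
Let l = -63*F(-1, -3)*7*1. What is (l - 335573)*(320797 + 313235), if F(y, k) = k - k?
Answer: -212764020336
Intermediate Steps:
F(y, k) = 0
l = 0 (l = -0*7*1 = -63*0*1 = 0*1 = 0)
(l - 335573)*(320797 + 313235) = (0 - 335573)*(320797 + 313235) = -335573*634032 = -212764020336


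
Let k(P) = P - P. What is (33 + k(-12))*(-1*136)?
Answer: -4488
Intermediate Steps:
k(P) = 0
(33 + k(-12))*(-1*136) = (33 + 0)*(-1*136) = 33*(-136) = -4488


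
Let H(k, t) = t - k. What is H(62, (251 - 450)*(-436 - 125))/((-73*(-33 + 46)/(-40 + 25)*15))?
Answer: 111577/949 ≈ 117.57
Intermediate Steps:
H(62, (251 - 450)*(-436 - 125))/((-73*(-33 + 46)/(-40 + 25)*15)) = ((251 - 450)*(-436 - 125) - 1*62)/((-73*(-33 + 46)/(-40 + 25)*15)) = (-199*(-561) - 62)/((-949/(-15)*15)) = (111639 - 62)/((-949*(-1)/15*15)) = 111577/((-73*(-13/15)*15)) = 111577/(((949/15)*15)) = 111577/949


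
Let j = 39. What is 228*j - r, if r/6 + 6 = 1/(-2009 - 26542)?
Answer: 84967778/9517 ≈ 8928.0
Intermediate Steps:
r = -342614/9517 (r = -36 + 6/(-2009 - 26542) = -36 + 6/(-28551) = -36 + 6*(-1/28551) = -36 - 2/9517 = -342614/9517 ≈ -36.000)
228*j - r = 228*39 - 1*(-342614/9517) = 8892 + 342614/9517 = 84967778/9517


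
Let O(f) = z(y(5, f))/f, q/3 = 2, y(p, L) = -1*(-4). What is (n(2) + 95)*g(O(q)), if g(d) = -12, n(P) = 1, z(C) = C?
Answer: -1152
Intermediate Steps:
y(p, L) = 4
q = 6 (q = 3*2 = 6)
O(f) = 4/f
(n(2) + 95)*g(O(q)) = (1 + 95)*(-12) = 96*(-12) = -1152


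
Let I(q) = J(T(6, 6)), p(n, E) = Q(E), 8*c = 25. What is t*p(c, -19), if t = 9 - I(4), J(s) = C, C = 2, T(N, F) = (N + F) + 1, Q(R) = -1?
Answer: -7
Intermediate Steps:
c = 25/8 (c = (⅛)*25 = 25/8 ≈ 3.1250)
T(N, F) = 1 + F + N (T(N, F) = (F + N) + 1 = 1 + F + N)
p(n, E) = -1
J(s) = 2
I(q) = 2
t = 7 (t = 9 - 1*2 = 9 - 2 = 7)
t*p(c, -19) = 7*(-1) = -7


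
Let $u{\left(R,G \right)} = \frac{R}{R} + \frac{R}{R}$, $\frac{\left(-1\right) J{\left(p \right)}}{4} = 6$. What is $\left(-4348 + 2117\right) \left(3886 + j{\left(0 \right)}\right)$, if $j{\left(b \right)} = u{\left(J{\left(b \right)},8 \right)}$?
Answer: $-8674128$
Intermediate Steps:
$J{\left(p \right)} = -24$ ($J{\left(p \right)} = \left(-4\right) 6 = -24$)
$u{\left(R,G \right)} = 2$ ($u{\left(R,G \right)} = 1 + 1 = 2$)
$j{\left(b \right)} = 2$
$\left(-4348 + 2117\right) \left(3886 + j{\left(0 \right)}\right) = \left(-4348 + 2117\right) \left(3886 + 2\right) = \left(-2231\right) 3888 = -8674128$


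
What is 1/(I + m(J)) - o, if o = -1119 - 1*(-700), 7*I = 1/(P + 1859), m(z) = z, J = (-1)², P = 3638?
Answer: 16161599/38480 ≈ 420.00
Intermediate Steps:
J = 1
I = 1/38479 (I = 1/(7*(3638 + 1859)) = (⅐)/5497 = (⅐)*(1/5497) = 1/38479 ≈ 2.5988e-5)
o = -419 (o = -1119 + 700 = -419)
1/(I + m(J)) - o = 1/(1/38479 + 1) - 1*(-419) = 1/(38480/38479) + 419 = 38479/38480 + 419 = 16161599/38480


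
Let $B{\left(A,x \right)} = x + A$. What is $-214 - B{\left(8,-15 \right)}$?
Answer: $-207$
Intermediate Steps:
$B{\left(A,x \right)} = A + x$
$-214 - B{\left(8,-15 \right)} = -214 - \left(8 - 15\right) = -214 - -7 = -214 + 7 = -207$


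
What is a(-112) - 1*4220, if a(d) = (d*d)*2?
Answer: 20868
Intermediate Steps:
a(d) = 2*d² (a(d) = d²*2 = 2*d²)
a(-112) - 1*4220 = 2*(-112)² - 1*4220 = 2*12544 - 4220 = 25088 - 4220 = 20868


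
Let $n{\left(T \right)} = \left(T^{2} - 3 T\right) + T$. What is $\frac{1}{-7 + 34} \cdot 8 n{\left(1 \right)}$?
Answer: $- \frac{8}{27} \approx -0.2963$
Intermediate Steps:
$n{\left(T \right)} = T^{2} - 2 T$
$\frac{1}{-7 + 34} \cdot 8 n{\left(1 \right)} = \frac{1}{-7 + 34} \cdot 8 \cdot 1 \left(-2 + 1\right) = \frac{1}{27} \cdot 8 \cdot 1 \left(-1\right) = \frac{1}{27} \cdot 8 \left(-1\right) = \frac{8}{27} \left(-1\right) = - \frac{8}{27}$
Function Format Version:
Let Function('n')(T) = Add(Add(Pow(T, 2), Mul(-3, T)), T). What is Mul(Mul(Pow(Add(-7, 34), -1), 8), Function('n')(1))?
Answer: Rational(-8, 27) ≈ -0.29630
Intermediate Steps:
Function('n')(T) = Add(Pow(T, 2), Mul(-2, T))
Mul(Mul(Pow(Add(-7, 34), -1), 8), Function('n')(1)) = Mul(Mul(Pow(Add(-7, 34), -1), 8), Mul(1, Add(-2, 1))) = Mul(Mul(Pow(27, -1), 8), Mul(1, -1)) = Mul(Mul(Rational(1, 27), 8), -1) = Mul(Rational(8, 27), -1) = Rational(-8, 27)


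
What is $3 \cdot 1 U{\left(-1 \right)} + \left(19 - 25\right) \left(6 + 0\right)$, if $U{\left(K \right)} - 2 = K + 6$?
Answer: $-15$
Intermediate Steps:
$U{\left(K \right)} = 8 + K$ ($U{\left(K \right)} = 2 + \left(K + 6\right) = 2 + \left(6 + K\right) = 8 + K$)
$3 \cdot 1 U{\left(-1 \right)} + \left(19 - 25\right) \left(6 + 0\right) = 3 \cdot 1 \left(8 - 1\right) + \left(19 - 25\right) \left(6 + 0\right) = 3 \cdot 7 - 36 = 21 - 36 = -15$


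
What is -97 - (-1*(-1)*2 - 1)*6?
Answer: -103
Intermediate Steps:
-97 - (-1*(-1)*2 - 1)*6 = -97 - (1*2 - 1)*6 = -97 - (2 - 1)*6 = -97 - 6 = -103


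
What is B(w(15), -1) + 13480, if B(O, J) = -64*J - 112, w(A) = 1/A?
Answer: 13432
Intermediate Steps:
B(O, J) = -112 - 64*J
B(w(15), -1) + 13480 = (-112 - 64*(-1)) + 13480 = (-112 + 64) + 13480 = -48 + 13480 = 13432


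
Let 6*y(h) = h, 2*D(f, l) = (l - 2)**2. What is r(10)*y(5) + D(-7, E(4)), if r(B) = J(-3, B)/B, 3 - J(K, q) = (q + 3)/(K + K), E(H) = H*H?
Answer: 7087/72 ≈ 98.431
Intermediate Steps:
E(H) = H**2
J(K, q) = 3 - (3 + q)/(2*K) (J(K, q) = 3 - (q + 3)/(K + K) = 3 - (3 + q)/(2*K))
r(B) = (7/2 + B/6)/B (r(B) = ((1/2)*(-3 - B + 6*(-3))/(-3))/B = ((1/2)*(-1/3)*(-3 - B - 18))/B = ((1/2)*(-1/3)*(-21 - B))/B = (7/2 + B/6)/B)
D(f, l) = (-2 + l)**2/2 (D(f, l) = (l - 2)**2/2 = (-2 + l)**2/2)
y(h) = h/6
r(10)*y(5) + D(-7, E(4)) = ((1/6)*(21 + 10)/10)*((1/6)*5) + (-2 + 4**2)**2/2 = ((1/6)*(1/10)*31)*(5/6) + (-2 + 16)**2/2 = (31/60)*(5/6) + (1/2)*14**2 = 31/72 + (1/2)*196 = 31/72 + 98 = 7087/72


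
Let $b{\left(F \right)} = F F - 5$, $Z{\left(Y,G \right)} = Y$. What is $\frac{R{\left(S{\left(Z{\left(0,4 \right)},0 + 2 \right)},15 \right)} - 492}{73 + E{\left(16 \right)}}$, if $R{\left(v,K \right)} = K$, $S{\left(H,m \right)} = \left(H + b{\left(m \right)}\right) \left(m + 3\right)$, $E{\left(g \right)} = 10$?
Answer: $- \frac{477}{83} \approx -5.747$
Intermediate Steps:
$b{\left(F \right)} = -5 + F^{2}$ ($b{\left(F \right)} = F^{2} - 5 = -5 + F^{2}$)
$S{\left(H,m \right)} = \left(3 + m\right) \left(-5 + H + m^{2}\right)$ ($S{\left(H,m \right)} = \left(H + \left(-5 + m^{2}\right)\right) \left(m + 3\right) = \left(-5 + H + m^{2}\right) \left(3 + m\right) = \left(3 + m\right) \left(-5 + H + m^{2}\right)$)
$\frac{R{\left(S{\left(Z{\left(0,4 \right)},0 + 2 \right)},15 \right)} - 492}{73 + E{\left(16 \right)}} = \frac{15 - 492}{73 + 10} = - \frac{477}{83}$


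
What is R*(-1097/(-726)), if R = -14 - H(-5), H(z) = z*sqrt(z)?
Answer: -7679/363 + 5485*I*sqrt(5)/726 ≈ -21.154 + 16.894*I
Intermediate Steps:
H(z) = z**(3/2)
R = -14 + 5*I*sqrt(5) (R = -14 - (-5)**(3/2) = -14 - (-5)*I*sqrt(5) = -14 + 5*I*sqrt(5) ≈ -14.0 + 11.18*I)
R*(-1097/(-726)) = (-14 + 5*I*sqrt(5))*(-1097/(-726)) = (-14 + 5*I*sqrt(5))*(-1097*(-1/726)) = (-14 + 5*I*sqrt(5))*(1097/726) = -7679/363 + 5485*I*sqrt(5)/726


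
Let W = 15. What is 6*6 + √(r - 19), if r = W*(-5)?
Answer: 36 + I*√94 ≈ 36.0 + 9.6954*I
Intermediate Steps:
r = -75 (r = 15*(-5) = -75)
6*6 + √(r - 19) = 6*6 + √(-75 - 19) = 36 + √(-94) = 36 + I*√94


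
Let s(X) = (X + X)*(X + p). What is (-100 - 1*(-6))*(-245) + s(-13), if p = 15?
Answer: 22978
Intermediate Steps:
s(X) = 2*X*(15 + X) (s(X) = (X + X)*(X + 15) = (2*X)*(15 + X) = 2*X*(15 + X))
(-100 - 1*(-6))*(-245) + s(-13) = (-100 - 1*(-6))*(-245) + 2*(-13)*(15 - 13) = (-100 + 6)*(-245) + 2*(-13)*2 = -94*(-245) - 52 = 23030 - 52 = 22978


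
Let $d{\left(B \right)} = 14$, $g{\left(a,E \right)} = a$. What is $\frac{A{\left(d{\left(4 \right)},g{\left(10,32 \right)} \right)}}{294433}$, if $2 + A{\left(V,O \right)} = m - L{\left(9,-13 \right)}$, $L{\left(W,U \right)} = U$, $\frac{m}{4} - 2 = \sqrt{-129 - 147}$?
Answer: $\frac{19}{294433} + \frac{8 i \sqrt{69}}{294433} \approx 6.4531 \cdot 10^{-5} + 0.0002257 i$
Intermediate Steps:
$m = 8 + 8 i \sqrt{69}$ ($m = 8 + 4 \sqrt{-129 - 147} = 8 + 4 \sqrt{-276} = 8 + 4 \cdot 2 i \sqrt{69} = 8 + 8 i \sqrt{69} \approx 8.0 + 66.453 i$)
$A{\left(V,O \right)} = 19 + 8 i \sqrt{69}$ ($A{\left(V,O \right)} = -2 + \left(\left(8 + 8 i \sqrt{69}\right) - -13\right) = -2 + \left(\left(8 + 8 i \sqrt{69}\right) + 13\right) = -2 + \left(21 + 8 i \sqrt{69}\right) = 19 + 8 i \sqrt{69}$)
$\frac{A{\left(d{\left(4 \right)},g{\left(10,32 \right)} \right)}}{294433} = \frac{19 + 8 i \sqrt{69}}{294433} = \left(19 + 8 i \sqrt{69}\right) \frac{1}{294433} = \frac{19}{294433} + \frac{8 i \sqrt{69}}{294433}$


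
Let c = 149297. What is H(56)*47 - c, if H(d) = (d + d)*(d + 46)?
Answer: 387631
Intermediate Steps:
H(d) = 2*d*(46 + d) (H(d) = (2*d)*(46 + d) = 2*d*(46 + d))
H(56)*47 - c = (2*56*(46 + 56))*47 - 1*149297 = (2*56*102)*47 - 149297 = 11424*47 - 149297 = 536928 - 149297 = 387631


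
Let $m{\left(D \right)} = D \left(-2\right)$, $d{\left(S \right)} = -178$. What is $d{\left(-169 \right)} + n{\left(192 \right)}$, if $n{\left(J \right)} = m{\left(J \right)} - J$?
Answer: $-754$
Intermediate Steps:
$m{\left(D \right)} = - 2 D$
$n{\left(J \right)} = - 3 J$ ($n{\left(J \right)} = - 2 J - J = - 3 J$)
$d{\left(-169 \right)} + n{\left(192 \right)} = -178 - 576 = -754$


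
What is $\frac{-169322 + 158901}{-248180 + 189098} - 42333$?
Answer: $- \frac{2501107885}{59082} \approx -42333.0$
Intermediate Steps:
$\frac{-169322 + 158901}{-248180 + 189098} - 42333 = - \frac{10421}{-59082} - 42333 = \left(-10421\right) \left(- \frac{1}{59082}\right) - 42333 = \frac{10421}{59082} - 42333 = - \frac{2501107885}{59082}$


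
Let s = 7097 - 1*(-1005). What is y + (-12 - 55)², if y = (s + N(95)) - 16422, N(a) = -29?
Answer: -3860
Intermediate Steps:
s = 8102 (s = 7097 + 1005 = 8102)
y = -8349 (y = (8102 - 29) - 16422 = 8073 - 16422 = -8349)
y + (-12 - 55)² = -8349 + (-12 - 55)² = -8349 + (-67)² = -8349 + 4489 = -3860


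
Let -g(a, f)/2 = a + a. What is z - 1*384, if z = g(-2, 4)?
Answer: -376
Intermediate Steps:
g(a, f) = -4*a (g(a, f) = -2*(a + a) = -4*a)
z = 8 (z = -4*(-2) = 8)
z - 1*384 = 8 - 1*384 = 8 - 384 = -376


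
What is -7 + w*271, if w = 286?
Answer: 77499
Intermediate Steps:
-7 + w*271 = -7 + 286*271 = -7 + 77506 = 77499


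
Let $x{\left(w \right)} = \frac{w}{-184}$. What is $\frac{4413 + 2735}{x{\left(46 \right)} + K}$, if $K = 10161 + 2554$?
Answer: $\frac{28592}{50859} \approx 0.56218$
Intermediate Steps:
$K = 12715$
$x{\left(w \right)} = - \frac{w}{184}$ ($x{\left(w \right)} = w \left(- \frac{1}{184}\right) = - \frac{w}{184}$)
$\frac{4413 + 2735}{x{\left(46 \right)} + K} = \frac{4413 + 2735}{\left(- \frac{1}{184}\right) 46 + 12715} = \frac{7148}{- \frac{1}{4} + 12715} = \frac{7148}{\frac{50859}{4}} = 7148 \cdot \frac{4}{50859} = \frac{28592}{50859}$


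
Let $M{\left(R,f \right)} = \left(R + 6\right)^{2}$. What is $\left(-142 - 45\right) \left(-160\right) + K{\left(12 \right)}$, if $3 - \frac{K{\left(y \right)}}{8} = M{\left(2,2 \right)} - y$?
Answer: $29528$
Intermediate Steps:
$M{\left(R,f \right)} = \left(6 + R\right)^{2}$
$K{\left(y \right)} = -488 + 8 y$ ($K{\left(y \right)} = 24 - 8 \left(\left(6 + 2\right)^{2} - y\right) = 24 - 8 \left(8^{2} - y\right) = 24 - 8 \left(64 - y\right) = 24 + \left(-512 + 8 y\right) = -488 + 8 y$)
$\left(-142 - 45\right) \left(-160\right) + K{\left(12 \right)} = \left(-142 - 45\right) \left(-160\right) + \left(-488 + 8 \cdot 12\right) = \left(-142 - 45\right) \left(-160\right) + \left(-488 + 96\right) = \left(-187\right) \left(-160\right) - 392 = 29920 - 392 = 29528$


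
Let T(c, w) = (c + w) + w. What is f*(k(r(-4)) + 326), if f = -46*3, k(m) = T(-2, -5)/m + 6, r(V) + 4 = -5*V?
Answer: -91425/2 ≈ -45713.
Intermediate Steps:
T(c, w) = c + 2*w
r(V) = -4 - 5*V
k(m) = 6 - 12/m (k(m) = (-2 + 2*(-5))/m + 6 = (-2 - 10)/m + 6 = -12/m + 6 = 6 - 12/m)
f = -138
f*(k(r(-4)) + 326) = -138*((6 - 12/(-4 - 5*(-4))) + 326) = -138*((6 - 12/(-4 + 20)) + 326) = -138*((6 - 12/16) + 326) = -138*((6 - 12*1/16) + 326) = -138*((6 - ¾) + 326) = -138*(21/4 + 326) = -138*1325/4 = -91425/2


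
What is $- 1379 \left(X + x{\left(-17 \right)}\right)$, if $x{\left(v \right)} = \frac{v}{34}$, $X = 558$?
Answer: $- \frac{1537585}{2} \approx -7.6879 \cdot 10^{5}$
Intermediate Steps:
$x{\left(v \right)} = \frac{v}{34}$ ($x{\left(v \right)} = v \frac{1}{34} = \frac{v}{34}$)
$- 1379 \left(X + x{\left(-17 \right)}\right) = - 1379 \left(558 + \frac{1}{34} \left(-17\right)\right) = - 1379 \left(558 - \frac{1}{2}\right) = \left(-1379\right) \frac{1115}{2} = - \frac{1537585}{2}$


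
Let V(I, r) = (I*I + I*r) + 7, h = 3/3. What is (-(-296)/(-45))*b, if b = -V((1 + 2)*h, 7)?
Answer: 10952/45 ≈ 243.38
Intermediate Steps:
h = 1 (h = 3*(⅓) = 1)
V(I, r) = 7 + I² + I*r (V(I, r) = (I² + I*r) + 7 = 7 + I² + I*r)
b = -37 (b = -(7 + ((1 + 2)*1)² + ((1 + 2)*1)*7) = -(7 + (3*1)² + (3*1)*7) = -(7 + 3² + 3*7) = -(7 + 9 + 21) = -1*37 = -37)
(-(-296)/(-45))*b = -(-296)/(-45)*(-37) = -(-296)*(-1)/45*(-37) = -37*8/45*(-37) = -296/45*(-37) = 10952/45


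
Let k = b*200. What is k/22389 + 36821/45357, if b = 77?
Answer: 169209241/112833097 ≈ 1.4996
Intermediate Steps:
k = 15400 (k = 77*200 = 15400)
k/22389 + 36821/45357 = 15400/22389 + 36821/45357 = 169209241/112833097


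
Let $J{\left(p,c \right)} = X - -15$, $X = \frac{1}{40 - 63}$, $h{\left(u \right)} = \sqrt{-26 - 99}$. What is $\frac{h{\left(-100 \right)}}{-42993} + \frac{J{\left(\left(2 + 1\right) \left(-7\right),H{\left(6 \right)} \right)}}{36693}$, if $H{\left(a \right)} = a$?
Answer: $\frac{344}{843939} - \frac{5 i \sqrt{5}}{42993} \approx 0.00040761 - 0.00026005 i$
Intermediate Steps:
$h{\left(u \right)} = 5 i \sqrt{5}$ ($h{\left(u \right)} = \sqrt{-125} = 5 i \sqrt{5}$)
$X = - \frac{1}{23}$ ($X = \frac{1}{-23} = - \frac{1}{23} \approx -0.043478$)
$J{\left(p,c \right)} = \frac{344}{23}$ ($J{\left(p,c \right)} = - \frac{1}{23} - -15 = - \frac{1}{23} + 15 = \frac{344}{23}$)
$\frac{h{\left(-100 \right)}}{-42993} + \frac{J{\left(\left(2 + 1\right) \left(-7\right),H{\left(6 \right)} \right)}}{36693} = \frac{5 i \sqrt{5}}{-42993} + \frac{344}{23 \cdot 36693} = 5 i \sqrt{5} \left(- \frac{1}{42993}\right) + \frac{344}{23} \cdot \frac{1}{36693} = - \frac{5 i \sqrt{5}}{42993} + \frac{344}{843939} = \frac{344}{843939} - \frac{5 i \sqrt{5}}{42993}$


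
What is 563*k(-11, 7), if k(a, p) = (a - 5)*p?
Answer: -63056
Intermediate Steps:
k(a, p) = p*(-5 + a) (k(a, p) = (-5 + a)*p = p*(-5 + a))
563*k(-11, 7) = 563*(7*(-5 - 11)) = 563*(7*(-16)) = 563*(-112) = -63056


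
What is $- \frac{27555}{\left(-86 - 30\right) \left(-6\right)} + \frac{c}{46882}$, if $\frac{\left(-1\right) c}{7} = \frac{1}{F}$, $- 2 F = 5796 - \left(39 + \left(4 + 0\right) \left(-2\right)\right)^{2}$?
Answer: $- \frac{1041002501851}{26294238520} \approx -39.591$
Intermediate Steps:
$F = - \frac{4835}{2}$ ($F = - \frac{5796 - \left(39 + \left(4 + 0\right) \left(-2\right)\right)^{2}}{2} = - \frac{5796 - \left(39 + 4 \left(-2\right)\right)^{2}}{2} = - \frac{5796 - \left(39 - 8\right)^{2}}{2} = - \frac{5796 - 31^{2}}{2} = - \frac{5796 - 961}{2} = \left(- \frac{1}{2}\right) 4835 = - \frac{4835}{2} \approx -2417.5$)
$c = \frac{14}{4835}$ ($c = - \frac{7}{- \frac{4835}{2}} = \left(-7\right) \left(- \frac{2}{4835}\right) = \frac{14}{4835} \approx 0.0028956$)
$- \frac{27555}{\left(-86 - 30\right) \left(-6\right)} + \frac{c}{46882} = - \frac{27555}{\left(-86 - 30\right) \left(-6\right)} + \frac{14}{4835 \cdot 46882} = - \frac{27555}{\left(-116\right) \left(-6\right)} + \frac{14}{4835} \cdot \frac{1}{46882} = - \frac{27555}{696} + \frac{7}{113337235} = \left(-27555\right) \frac{1}{696} + \frac{7}{113337235} = - \frac{9185}{232} + \frac{7}{113337235} = - \frac{1041002501851}{26294238520}$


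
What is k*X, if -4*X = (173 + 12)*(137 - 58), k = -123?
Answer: 1797645/4 ≈ 4.4941e+5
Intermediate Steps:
X = -14615/4 (X = -(173 + 12)*(137 - 58)/4 = -185*79/4 = -¼*14615 = -14615/4 ≈ -3653.8)
k*X = -123*(-14615/4) = 1797645/4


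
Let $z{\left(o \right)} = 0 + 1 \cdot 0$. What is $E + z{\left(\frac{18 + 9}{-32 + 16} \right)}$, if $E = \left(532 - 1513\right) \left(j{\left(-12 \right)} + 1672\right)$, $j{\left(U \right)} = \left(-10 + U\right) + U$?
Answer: $-1606878$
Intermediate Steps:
$j{\left(U \right)} = -10 + 2 U$
$z{\left(o \right)} = 0$ ($z{\left(o \right)} = 0 + 0 = 0$)
$E = -1606878$ ($E = \left(532 - 1513\right) \left(\left(-10 + 2 \left(-12\right)\right) + 1672\right) = - 981 \left(\left(-10 - 24\right) + 1672\right) = - 981 \left(-34 + 1672\right) = \left(-981\right) 1638 = -1606878$)
$E + z{\left(\frac{18 + 9}{-32 + 16} \right)} = -1606878 + 0 = -1606878$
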